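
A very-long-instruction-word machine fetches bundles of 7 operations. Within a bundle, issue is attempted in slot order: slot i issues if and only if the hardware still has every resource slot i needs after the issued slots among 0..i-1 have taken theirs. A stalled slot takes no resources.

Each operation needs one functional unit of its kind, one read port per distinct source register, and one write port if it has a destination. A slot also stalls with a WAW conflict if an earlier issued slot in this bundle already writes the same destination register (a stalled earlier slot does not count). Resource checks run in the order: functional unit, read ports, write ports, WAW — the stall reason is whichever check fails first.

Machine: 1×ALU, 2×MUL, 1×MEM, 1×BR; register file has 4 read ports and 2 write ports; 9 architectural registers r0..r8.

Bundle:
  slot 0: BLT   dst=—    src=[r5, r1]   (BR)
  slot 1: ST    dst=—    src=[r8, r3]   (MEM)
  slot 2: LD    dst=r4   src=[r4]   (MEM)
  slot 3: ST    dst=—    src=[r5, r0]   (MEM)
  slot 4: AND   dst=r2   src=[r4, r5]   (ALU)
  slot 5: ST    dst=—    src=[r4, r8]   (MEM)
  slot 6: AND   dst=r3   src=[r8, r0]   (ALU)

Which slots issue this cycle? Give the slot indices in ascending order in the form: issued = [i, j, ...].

issued = [0, 1]

#0 BR src=r5,r1 dispatched  <A:1 Mu:2 Ld:1 B:0 rd:2 wr:2>
#1 MEM src=r8,r3 dispatched  <A:1 Mu:2 Ld:0 B:0 rd:0 wr:2>
#2 MEM src=r4 held:FU  <A:1 Mu:2 Ld:0 B:0 rd:0 wr:2>
#3 MEM src=r5,r0 held:FU  <A:1 Mu:2 Ld:0 B:0 rd:0 wr:2>
#4 ALU src=r4,r5 held:RD_PORT  <A:1 Mu:2 Ld:0 B:0 rd:0 wr:2>
#5 MEM src=r4,r8 held:FU  <A:1 Mu:2 Ld:0 B:0 rd:0 wr:2>
#6 ALU src=r8,r0 held:RD_PORT  <A:1 Mu:2 Ld:0 B:0 rd:0 wr:2>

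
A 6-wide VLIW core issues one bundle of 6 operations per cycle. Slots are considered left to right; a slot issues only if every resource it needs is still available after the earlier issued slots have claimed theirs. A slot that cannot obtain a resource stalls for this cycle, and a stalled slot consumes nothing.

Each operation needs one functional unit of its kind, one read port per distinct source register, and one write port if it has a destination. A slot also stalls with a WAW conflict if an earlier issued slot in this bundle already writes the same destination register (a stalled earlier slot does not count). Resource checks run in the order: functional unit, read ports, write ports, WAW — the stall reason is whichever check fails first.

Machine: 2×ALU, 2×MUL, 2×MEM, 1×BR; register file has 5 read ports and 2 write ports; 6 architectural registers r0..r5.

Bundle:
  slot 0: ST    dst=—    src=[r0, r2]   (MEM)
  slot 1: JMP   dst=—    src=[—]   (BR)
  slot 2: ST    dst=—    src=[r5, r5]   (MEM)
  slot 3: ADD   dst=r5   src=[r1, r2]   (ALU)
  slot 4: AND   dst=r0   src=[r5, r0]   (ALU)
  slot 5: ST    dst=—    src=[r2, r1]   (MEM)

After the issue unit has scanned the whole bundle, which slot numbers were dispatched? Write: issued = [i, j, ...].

issued = [0, 1, 2, 3]

[0] MEM needs rd=2 wr=0: ok; after: ALU=2 MUL=2 MEM=1 BR=1, R=3, W=2
[1] BR needs rd=0 wr=0: ok; after: ALU=2 MUL=2 MEM=1 BR=0, R=3, W=2
[2] MEM needs rd=1 wr=0: ok; after: ALU=2 MUL=2 MEM=0 BR=0, R=2, W=2
[3] ALU needs rd=2 wr=1: ok; after: ALU=1 MUL=2 MEM=0 BR=0, R=0, W=1
[4] ALU needs rd=2 wr=1: RD_PORT; after: ALU=1 MUL=2 MEM=0 BR=0, R=0, W=1
[5] MEM needs rd=2 wr=0: FU; after: ALU=1 MUL=2 MEM=0 BR=0, R=0, W=1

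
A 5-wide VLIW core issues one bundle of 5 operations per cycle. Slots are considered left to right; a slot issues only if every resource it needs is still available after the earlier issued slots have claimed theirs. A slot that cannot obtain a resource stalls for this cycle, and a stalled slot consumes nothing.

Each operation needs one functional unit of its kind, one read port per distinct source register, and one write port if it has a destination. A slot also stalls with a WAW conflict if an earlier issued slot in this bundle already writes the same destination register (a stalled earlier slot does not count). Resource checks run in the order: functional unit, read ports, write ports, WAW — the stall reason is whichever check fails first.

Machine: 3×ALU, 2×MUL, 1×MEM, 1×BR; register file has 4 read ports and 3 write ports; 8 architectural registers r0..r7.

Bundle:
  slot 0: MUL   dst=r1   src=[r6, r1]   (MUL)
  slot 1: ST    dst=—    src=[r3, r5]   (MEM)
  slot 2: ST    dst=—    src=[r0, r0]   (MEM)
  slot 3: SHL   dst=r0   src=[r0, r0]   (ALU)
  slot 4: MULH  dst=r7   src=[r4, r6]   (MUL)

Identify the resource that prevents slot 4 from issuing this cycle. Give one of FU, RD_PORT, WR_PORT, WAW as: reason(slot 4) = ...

reason(slot 4) = RD_PORT

[0] MUL needs rd=2 wr=1: ok; after: ALU=3 MUL=1 MEM=1 BR=1, R=2, W=2
[1] MEM needs rd=2 wr=0: ok; after: ALU=3 MUL=1 MEM=0 BR=1, R=0, W=2
[2] MEM needs rd=1 wr=0: FU; after: ALU=3 MUL=1 MEM=0 BR=1, R=0, W=2
[3] ALU needs rd=1 wr=1: RD_PORT; after: ALU=3 MUL=1 MEM=0 BR=1, R=0, W=2
[4] MUL needs rd=2 wr=1: RD_PORT; after: ALU=3 MUL=1 MEM=0 BR=1, R=0, W=2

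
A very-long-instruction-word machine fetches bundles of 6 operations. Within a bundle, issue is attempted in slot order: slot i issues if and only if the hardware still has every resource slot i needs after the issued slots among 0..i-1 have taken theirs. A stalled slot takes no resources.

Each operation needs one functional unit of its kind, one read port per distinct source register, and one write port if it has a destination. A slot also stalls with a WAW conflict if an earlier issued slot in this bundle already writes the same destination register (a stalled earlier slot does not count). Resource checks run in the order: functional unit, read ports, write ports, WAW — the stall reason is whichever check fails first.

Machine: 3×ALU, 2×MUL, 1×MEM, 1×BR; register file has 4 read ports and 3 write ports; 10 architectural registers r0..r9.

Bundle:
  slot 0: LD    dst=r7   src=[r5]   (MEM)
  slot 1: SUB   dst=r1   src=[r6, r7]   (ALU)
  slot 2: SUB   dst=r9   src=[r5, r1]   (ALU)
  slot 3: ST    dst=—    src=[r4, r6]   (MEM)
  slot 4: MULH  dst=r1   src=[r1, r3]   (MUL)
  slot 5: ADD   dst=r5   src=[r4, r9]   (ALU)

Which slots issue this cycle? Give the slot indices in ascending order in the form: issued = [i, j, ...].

issued = [0, 1]

[0] MEM needs rd=1 wr=1: ok; after: ALU=3 MUL=2 MEM=0 BR=1, R=3, W=2
[1] ALU needs rd=2 wr=1: ok; after: ALU=2 MUL=2 MEM=0 BR=1, R=1, W=1
[2] ALU needs rd=2 wr=1: RD_PORT; after: ALU=2 MUL=2 MEM=0 BR=1, R=1, W=1
[3] MEM needs rd=2 wr=0: FU; after: ALU=2 MUL=2 MEM=0 BR=1, R=1, W=1
[4] MUL needs rd=2 wr=1: RD_PORT; after: ALU=2 MUL=2 MEM=0 BR=1, R=1, W=1
[5] ALU needs rd=2 wr=1: RD_PORT; after: ALU=2 MUL=2 MEM=0 BR=1, R=1, W=1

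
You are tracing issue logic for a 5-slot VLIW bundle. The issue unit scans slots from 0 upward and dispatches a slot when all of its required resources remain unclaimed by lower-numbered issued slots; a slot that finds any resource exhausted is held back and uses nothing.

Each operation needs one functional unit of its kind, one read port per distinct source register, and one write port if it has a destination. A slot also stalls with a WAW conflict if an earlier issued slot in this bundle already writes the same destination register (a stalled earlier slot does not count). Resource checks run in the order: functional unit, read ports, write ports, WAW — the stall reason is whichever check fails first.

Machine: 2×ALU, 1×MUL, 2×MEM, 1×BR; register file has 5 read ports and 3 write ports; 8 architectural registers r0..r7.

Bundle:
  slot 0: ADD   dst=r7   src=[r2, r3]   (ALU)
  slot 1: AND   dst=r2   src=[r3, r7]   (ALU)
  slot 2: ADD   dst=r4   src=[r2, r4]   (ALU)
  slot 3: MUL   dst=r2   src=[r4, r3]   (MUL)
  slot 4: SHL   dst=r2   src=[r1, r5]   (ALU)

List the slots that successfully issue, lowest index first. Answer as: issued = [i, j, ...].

issued = [0, 1]

slot 0 (ALU): ISSUE — free A1,Mu1,Ld2,B1 rp3 wp2
slot 1 (ALU): ISSUE — free A0,Mu1,Ld2,B1 rp1 wp1
slot 2 (ALU): stall FU — free A0,Mu1,Ld2,B1 rp1 wp1
slot 3 (MUL): stall RD_PORT — free A0,Mu1,Ld2,B1 rp1 wp1
slot 4 (ALU): stall FU — free A0,Mu1,Ld2,B1 rp1 wp1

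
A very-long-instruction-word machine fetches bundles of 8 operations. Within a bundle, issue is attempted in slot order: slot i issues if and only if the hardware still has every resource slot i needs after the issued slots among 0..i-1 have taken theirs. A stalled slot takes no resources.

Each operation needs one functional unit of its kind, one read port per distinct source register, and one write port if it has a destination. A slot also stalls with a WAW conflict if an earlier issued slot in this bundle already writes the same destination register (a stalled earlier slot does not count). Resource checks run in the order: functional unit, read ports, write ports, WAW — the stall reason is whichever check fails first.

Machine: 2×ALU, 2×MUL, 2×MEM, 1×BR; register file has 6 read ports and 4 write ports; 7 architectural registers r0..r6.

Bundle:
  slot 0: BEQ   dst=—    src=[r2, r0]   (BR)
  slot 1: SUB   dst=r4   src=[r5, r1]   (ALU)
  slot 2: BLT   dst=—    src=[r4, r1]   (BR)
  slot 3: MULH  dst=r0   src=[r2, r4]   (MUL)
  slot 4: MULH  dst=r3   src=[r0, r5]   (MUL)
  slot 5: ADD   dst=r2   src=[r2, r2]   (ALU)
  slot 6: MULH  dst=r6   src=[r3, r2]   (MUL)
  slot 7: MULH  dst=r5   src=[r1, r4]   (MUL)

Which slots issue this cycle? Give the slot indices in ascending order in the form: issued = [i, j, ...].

slot 0 (BR): ISSUE — free A2,Mu2,Ld2,B0 rp4 wp4
slot 1 (ALU): ISSUE — free A1,Mu2,Ld2,B0 rp2 wp3
slot 2 (BR): stall FU — free A1,Mu2,Ld2,B0 rp2 wp3
slot 3 (MUL): ISSUE — free A1,Mu1,Ld2,B0 rp0 wp2
slot 4 (MUL): stall RD_PORT — free A1,Mu1,Ld2,B0 rp0 wp2
slot 5 (ALU): stall RD_PORT — free A1,Mu1,Ld2,B0 rp0 wp2
slot 6 (MUL): stall RD_PORT — free A1,Mu1,Ld2,B0 rp0 wp2
slot 7 (MUL): stall RD_PORT — free A1,Mu1,Ld2,B0 rp0 wp2

issued = [0, 1, 3]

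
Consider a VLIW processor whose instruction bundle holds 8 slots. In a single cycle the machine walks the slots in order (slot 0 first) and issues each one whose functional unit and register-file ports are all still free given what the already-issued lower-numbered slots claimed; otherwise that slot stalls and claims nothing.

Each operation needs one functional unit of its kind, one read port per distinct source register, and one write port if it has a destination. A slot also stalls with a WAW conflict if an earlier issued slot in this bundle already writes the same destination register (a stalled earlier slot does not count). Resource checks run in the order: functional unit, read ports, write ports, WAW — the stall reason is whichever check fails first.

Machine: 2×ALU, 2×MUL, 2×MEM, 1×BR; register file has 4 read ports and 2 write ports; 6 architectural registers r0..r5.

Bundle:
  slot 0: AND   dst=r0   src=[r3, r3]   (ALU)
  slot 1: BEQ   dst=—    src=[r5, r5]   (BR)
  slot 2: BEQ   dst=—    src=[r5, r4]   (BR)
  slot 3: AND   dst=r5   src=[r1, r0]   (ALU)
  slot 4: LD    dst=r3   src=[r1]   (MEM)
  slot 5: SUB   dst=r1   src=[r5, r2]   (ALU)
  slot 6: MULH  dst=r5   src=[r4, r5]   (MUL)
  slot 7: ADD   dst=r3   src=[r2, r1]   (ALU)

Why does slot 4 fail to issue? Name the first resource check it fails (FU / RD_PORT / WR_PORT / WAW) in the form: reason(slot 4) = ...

reason(slot 4) = RD_PORT

#0 ALU src=r3,r3 dispatched  <A:1 Mu:2 Ld:2 B:1 rd:3 wr:1>
#1 BR src=r5,r5 dispatched  <A:1 Mu:2 Ld:2 B:0 rd:2 wr:1>
#2 BR src=r5,r4 held:FU  <A:1 Mu:2 Ld:2 B:0 rd:2 wr:1>
#3 ALU src=r1,r0 dispatched  <A:0 Mu:2 Ld:2 B:0 rd:0 wr:0>
#4 MEM src=r1 held:RD_PORT  <A:0 Mu:2 Ld:2 B:0 rd:0 wr:0>
#5 ALU src=r5,r2 held:FU  <A:0 Mu:2 Ld:2 B:0 rd:0 wr:0>
#6 MUL src=r4,r5 held:RD_PORT  <A:0 Mu:2 Ld:2 B:0 rd:0 wr:0>
#7 ALU src=r2,r1 held:FU  <A:0 Mu:2 Ld:2 B:0 rd:0 wr:0>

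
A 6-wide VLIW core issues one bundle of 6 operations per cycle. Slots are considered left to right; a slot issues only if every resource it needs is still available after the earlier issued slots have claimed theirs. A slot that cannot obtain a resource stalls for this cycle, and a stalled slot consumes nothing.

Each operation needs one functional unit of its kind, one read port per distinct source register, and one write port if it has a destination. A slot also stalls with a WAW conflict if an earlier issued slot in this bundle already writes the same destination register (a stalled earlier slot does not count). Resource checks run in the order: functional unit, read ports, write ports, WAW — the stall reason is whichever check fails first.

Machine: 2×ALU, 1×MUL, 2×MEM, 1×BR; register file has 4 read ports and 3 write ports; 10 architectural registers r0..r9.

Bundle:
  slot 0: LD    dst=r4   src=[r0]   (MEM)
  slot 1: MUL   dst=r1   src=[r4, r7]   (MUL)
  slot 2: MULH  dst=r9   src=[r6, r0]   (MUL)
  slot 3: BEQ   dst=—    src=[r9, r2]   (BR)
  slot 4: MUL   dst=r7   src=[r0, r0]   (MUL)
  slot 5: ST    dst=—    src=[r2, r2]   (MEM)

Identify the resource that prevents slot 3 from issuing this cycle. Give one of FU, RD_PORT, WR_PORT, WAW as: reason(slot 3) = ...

reason(slot 3) = RD_PORT

  0. MEM→r4 ⇒ go  {2A/1Mu/1Ld/1B | 3r 2w}
  1. MUL→r1 ⇒ go  {2A/0Mu/1Ld/1B | 1r 1w}
  2. MUL→r9 ⇒ no(FU)  {2A/0Mu/1Ld/1B | 1r 1w}
  3. BR ⇒ no(RD_PORT)  {2A/0Mu/1Ld/1B | 1r 1w}
  4. MUL→r7 ⇒ no(FU)  {2A/0Mu/1Ld/1B | 1r 1w}
  5. MEM ⇒ go  {2A/0Mu/0Ld/1B | 0r 1w}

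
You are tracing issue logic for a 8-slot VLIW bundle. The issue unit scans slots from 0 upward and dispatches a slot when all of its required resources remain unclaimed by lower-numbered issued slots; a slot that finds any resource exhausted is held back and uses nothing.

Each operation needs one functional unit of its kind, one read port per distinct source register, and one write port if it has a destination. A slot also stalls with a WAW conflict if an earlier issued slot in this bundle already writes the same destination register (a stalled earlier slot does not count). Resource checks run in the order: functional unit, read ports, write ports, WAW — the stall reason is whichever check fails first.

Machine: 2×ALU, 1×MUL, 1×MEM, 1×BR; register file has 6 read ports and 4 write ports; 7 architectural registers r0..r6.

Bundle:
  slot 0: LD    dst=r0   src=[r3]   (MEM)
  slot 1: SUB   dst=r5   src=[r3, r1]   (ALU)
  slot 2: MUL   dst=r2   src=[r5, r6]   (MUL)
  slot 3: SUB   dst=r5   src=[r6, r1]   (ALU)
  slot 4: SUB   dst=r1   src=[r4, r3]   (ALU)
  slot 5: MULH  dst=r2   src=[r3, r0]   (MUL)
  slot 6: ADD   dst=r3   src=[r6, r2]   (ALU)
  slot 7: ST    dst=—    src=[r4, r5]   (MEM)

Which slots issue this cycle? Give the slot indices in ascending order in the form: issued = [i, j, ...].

[0] MEM needs rd=1 wr=1: ok; after: ALU=2 MUL=1 MEM=0 BR=1, R=5, W=3
[1] ALU needs rd=2 wr=1: ok; after: ALU=1 MUL=1 MEM=0 BR=1, R=3, W=2
[2] MUL needs rd=2 wr=1: ok; after: ALU=1 MUL=0 MEM=0 BR=1, R=1, W=1
[3] ALU needs rd=2 wr=1: RD_PORT; after: ALU=1 MUL=0 MEM=0 BR=1, R=1, W=1
[4] ALU needs rd=2 wr=1: RD_PORT; after: ALU=1 MUL=0 MEM=0 BR=1, R=1, W=1
[5] MUL needs rd=2 wr=1: FU; after: ALU=1 MUL=0 MEM=0 BR=1, R=1, W=1
[6] ALU needs rd=2 wr=1: RD_PORT; after: ALU=1 MUL=0 MEM=0 BR=1, R=1, W=1
[7] MEM needs rd=2 wr=0: FU; after: ALU=1 MUL=0 MEM=0 BR=1, R=1, W=1

issued = [0, 1, 2]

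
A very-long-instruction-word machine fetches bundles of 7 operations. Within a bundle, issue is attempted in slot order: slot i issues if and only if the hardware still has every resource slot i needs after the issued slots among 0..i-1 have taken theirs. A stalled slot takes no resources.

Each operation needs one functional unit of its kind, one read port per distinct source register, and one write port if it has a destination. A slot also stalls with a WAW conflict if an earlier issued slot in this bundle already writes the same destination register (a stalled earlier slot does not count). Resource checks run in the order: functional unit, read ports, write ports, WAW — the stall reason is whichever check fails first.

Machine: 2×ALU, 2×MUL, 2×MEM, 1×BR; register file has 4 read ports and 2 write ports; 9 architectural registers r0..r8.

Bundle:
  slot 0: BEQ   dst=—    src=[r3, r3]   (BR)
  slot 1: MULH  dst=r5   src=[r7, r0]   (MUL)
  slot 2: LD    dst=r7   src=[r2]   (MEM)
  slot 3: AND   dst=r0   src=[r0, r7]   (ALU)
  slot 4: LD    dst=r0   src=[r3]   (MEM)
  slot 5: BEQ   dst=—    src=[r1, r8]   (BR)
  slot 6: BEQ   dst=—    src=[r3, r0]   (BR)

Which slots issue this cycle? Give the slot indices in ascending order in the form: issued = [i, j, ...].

issued = [0, 1, 2]

(0) want 1×BR +1rd +0wr — yes → AL2|MU2|ME2|BR0|rd3|wr2
(1) want 1×MUL +2rd +1wr — yes → AL2|MU1|ME2|BR0|rd1|wr1
(2) want 1×MEM +1rd +1wr — yes → AL2|MU1|ME1|BR0|rd0|wr0
(3) want 1×ALU +2rd +1wr — RD_PORT → AL2|MU1|ME1|BR0|rd0|wr0
(4) want 1×MEM +1rd +1wr — RD_PORT → AL2|MU1|ME1|BR0|rd0|wr0
(5) want 1×BR +2rd +0wr — FU → AL2|MU1|ME1|BR0|rd0|wr0
(6) want 1×BR +2rd +0wr — FU → AL2|MU1|ME1|BR0|rd0|wr0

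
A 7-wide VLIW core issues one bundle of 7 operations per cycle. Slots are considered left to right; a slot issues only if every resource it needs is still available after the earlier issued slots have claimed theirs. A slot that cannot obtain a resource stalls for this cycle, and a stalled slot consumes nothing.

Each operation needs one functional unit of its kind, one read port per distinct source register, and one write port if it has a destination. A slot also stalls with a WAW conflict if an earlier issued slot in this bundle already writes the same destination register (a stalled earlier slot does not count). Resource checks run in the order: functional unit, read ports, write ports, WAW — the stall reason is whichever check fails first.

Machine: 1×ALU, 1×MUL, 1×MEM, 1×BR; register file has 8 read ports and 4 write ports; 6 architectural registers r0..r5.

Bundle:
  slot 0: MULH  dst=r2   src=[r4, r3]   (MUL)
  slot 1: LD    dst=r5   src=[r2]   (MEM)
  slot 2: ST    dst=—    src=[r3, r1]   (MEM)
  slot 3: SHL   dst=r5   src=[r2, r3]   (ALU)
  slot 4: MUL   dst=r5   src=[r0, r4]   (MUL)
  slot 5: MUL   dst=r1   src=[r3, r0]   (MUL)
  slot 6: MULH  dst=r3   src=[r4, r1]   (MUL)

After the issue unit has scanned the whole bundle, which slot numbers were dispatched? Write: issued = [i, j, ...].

[0] MUL needs rd=2 wr=1: ok; after: ALU=1 MUL=0 MEM=1 BR=1, R=6, W=3
[1] MEM needs rd=1 wr=1: ok; after: ALU=1 MUL=0 MEM=0 BR=1, R=5, W=2
[2] MEM needs rd=2 wr=0: FU; after: ALU=1 MUL=0 MEM=0 BR=1, R=5, W=2
[3] ALU needs rd=2 wr=1: WAW; after: ALU=1 MUL=0 MEM=0 BR=1, R=5, W=2
[4] MUL needs rd=2 wr=1: FU; after: ALU=1 MUL=0 MEM=0 BR=1, R=5, W=2
[5] MUL needs rd=2 wr=1: FU; after: ALU=1 MUL=0 MEM=0 BR=1, R=5, W=2
[6] MUL needs rd=2 wr=1: FU; after: ALU=1 MUL=0 MEM=0 BR=1, R=5, W=2

issued = [0, 1]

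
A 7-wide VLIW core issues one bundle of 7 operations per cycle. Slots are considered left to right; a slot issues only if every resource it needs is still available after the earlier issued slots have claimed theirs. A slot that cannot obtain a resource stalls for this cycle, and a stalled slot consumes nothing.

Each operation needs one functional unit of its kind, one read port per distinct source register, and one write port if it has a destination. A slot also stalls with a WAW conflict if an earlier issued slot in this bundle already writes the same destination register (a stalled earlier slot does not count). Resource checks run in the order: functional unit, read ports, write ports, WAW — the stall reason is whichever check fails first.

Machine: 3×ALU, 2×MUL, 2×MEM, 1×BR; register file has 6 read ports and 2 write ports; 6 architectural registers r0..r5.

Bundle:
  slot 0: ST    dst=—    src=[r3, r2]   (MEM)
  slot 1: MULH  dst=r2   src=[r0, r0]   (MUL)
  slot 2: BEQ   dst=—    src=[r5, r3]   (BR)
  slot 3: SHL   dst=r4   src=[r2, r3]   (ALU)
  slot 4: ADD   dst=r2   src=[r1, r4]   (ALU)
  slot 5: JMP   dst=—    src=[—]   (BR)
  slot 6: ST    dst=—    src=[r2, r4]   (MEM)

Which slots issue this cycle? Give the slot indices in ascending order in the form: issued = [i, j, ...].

issued = [0, 1, 2]

slot 0 (MEM): ISSUE — free A3,Mu2,Ld1,B1 rp4 wp2
slot 1 (MUL): ISSUE — free A3,Mu1,Ld1,B1 rp3 wp1
slot 2 (BR): ISSUE — free A3,Mu1,Ld1,B0 rp1 wp1
slot 3 (ALU): stall RD_PORT — free A3,Mu1,Ld1,B0 rp1 wp1
slot 4 (ALU): stall RD_PORT — free A3,Mu1,Ld1,B0 rp1 wp1
slot 5 (BR): stall FU — free A3,Mu1,Ld1,B0 rp1 wp1
slot 6 (MEM): stall RD_PORT — free A3,Mu1,Ld1,B0 rp1 wp1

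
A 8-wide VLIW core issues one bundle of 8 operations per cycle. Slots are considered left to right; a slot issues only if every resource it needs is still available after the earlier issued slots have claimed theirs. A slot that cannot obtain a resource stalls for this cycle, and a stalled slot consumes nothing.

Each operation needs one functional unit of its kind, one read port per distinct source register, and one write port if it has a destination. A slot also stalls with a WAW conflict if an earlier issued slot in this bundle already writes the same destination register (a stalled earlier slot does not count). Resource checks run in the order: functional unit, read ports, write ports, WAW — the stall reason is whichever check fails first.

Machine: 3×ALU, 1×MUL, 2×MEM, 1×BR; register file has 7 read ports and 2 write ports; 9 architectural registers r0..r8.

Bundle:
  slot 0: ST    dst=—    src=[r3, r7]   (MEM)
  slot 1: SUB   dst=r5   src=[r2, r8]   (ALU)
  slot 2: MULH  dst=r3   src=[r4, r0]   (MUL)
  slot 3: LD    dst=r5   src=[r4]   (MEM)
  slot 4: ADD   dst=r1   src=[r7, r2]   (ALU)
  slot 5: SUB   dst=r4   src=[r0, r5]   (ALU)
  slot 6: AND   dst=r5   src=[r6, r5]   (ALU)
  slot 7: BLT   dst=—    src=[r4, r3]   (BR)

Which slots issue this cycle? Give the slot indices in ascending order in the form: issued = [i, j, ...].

#0 MEM src=r3,r7 dispatched  <A:3 Mu:1 Ld:1 B:1 rd:5 wr:2>
#1 ALU src=r2,r8 dispatched  <A:2 Mu:1 Ld:1 B:1 rd:3 wr:1>
#2 MUL src=r4,r0 dispatched  <A:2 Mu:0 Ld:1 B:1 rd:1 wr:0>
#3 MEM src=r4 held:WR_PORT  <A:2 Mu:0 Ld:1 B:1 rd:1 wr:0>
#4 ALU src=r7,r2 held:RD_PORT  <A:2 Mu:0 Ld:1 B:1 rd:1 wr:0>
#5 ALU src=r0,r5 held:RD_PORT  <A:2 Mu:0 Ld:1 B:1 rd:1 wr:0>
#6 ALU src=r6,r5 held:RD_PORT  <A:2 Mu:0 Ld:1 B:1 rd:1 wr:0>
#7 BR src=r4,r3 held:RD_PORT  <A:2 Mu:0 Ld:1 B:1 rd:1 wr:0>

issued = [0, 1, 2]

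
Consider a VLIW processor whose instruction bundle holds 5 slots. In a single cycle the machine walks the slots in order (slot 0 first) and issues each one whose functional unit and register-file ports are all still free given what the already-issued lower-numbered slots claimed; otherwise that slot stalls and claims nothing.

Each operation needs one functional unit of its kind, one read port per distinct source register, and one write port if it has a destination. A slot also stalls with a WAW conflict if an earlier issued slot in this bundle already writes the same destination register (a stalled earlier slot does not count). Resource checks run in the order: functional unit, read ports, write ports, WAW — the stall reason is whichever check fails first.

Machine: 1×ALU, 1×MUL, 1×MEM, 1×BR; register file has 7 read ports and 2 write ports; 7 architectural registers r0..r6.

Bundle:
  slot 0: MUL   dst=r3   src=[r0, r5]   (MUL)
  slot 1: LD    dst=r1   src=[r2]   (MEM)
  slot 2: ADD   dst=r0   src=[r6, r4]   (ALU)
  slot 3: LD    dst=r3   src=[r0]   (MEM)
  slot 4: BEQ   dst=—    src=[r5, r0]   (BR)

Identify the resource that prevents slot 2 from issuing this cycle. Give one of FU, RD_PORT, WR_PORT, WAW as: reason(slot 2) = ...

reason(slot 2) = WR_PORT

[0] MUL needs rd=2 wr=1: ok; after: ALU=1 MUL=0 MEM=1 BR=1, R=5, W=1
[1] MEM needs rd=1 wr=1: ok; after: ALU=1 MUL=0 MEM=0 BR=1, R=4, W=0
[2] ALU needs rd=2 wr=1: WR_PORT; after: ALU=1 MUL=0 MEM=0 BR=1, R=4, W=0
[3] MEM needs rd=1 wr=1: FU; after: ALU=1 MUL=0 MEM=0 BR=1, R=4, W=0
[4] BR needs rd=2 wr=0: ok; after: ALU=1 MUL=0 MEM=0 BR=0, R=2, W=0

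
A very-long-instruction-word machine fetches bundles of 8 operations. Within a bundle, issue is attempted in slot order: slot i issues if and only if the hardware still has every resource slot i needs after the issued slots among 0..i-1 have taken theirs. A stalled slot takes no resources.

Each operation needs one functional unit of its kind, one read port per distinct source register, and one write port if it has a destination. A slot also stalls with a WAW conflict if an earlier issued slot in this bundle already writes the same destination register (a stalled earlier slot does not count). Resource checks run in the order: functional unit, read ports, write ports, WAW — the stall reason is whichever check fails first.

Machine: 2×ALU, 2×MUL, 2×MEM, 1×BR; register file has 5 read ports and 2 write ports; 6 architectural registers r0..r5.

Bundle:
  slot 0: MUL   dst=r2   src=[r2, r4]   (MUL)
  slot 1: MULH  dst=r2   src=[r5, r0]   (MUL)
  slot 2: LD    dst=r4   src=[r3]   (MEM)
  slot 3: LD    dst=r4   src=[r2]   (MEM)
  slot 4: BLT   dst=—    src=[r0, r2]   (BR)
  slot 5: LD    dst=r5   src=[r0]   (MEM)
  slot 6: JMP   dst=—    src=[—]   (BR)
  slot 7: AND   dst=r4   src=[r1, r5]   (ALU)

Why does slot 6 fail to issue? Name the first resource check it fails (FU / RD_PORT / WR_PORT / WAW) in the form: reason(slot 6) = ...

reason(slot 6) = FU

(0) want 1×MUL +2rd +1wr — yes → AL2|MU1|ME2|BR1|rd3|wr1
(1) want 1×MUL +2rd +1wr — WAW → AL2|MU1|ME2|BR1|rd3|wr1
(2) want 1×MEM +1rd +1wr — yes → AL2|MU1|ME1|BR1|rd2|wr0
(3) want 1×MEM +1rd +1wr — WR_PORT → AL2|MU1|ME1|BR1|rd2|wr0
(4) want 1×BR +2rd +0wr — yes → AL2|MU1|ME1|BR0|rd0|wr0
(5) want 1×MEM +1rd +1wr — RD_PORT → AL2|MU1|ME1|BR0|rd0|wr0
(6) want 1×BR +0rd +0wr — FU → AL2|MU1|ME1|BR0|rd0|wr0
(7) want 1×ALU +2rd +1wr — RD_PORT → AL2|MU1|ME1|BR0|rd0|wr0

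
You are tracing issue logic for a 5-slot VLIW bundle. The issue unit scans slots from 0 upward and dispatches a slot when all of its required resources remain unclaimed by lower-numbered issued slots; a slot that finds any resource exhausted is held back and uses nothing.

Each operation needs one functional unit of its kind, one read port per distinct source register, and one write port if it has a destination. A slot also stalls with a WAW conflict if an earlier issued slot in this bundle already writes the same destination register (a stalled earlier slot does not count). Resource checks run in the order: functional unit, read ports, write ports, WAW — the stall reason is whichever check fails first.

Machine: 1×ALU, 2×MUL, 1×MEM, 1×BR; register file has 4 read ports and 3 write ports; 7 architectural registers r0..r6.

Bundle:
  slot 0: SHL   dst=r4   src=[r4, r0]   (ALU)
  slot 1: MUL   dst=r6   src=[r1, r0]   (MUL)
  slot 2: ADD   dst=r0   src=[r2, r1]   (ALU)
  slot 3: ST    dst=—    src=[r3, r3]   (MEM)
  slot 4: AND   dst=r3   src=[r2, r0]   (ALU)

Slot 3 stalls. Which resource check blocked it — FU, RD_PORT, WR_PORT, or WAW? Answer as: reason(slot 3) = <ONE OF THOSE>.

reason(slot 3) = RD_PORT

  0. ALU→r4 ⇒ go  {0A/2Mu/1Ld/1B | 2r 2w}
  1. MUL→r6 ⇒ go  {0A/1Mu/1Ld/1B | 0r 1w}
  2. ALU→r0 ⇒ no(FU)  {0A/1Mu/1Ld/1B | 0r 1w}
  3. MEM ⇒ no(RD_PORT)  {0A/1Mu/1Ld/1B | 0r 1w}
  4. ALU→r3 ⇒ no(FU)  {0A/1Mu/1Ld/1B | 0r 1w}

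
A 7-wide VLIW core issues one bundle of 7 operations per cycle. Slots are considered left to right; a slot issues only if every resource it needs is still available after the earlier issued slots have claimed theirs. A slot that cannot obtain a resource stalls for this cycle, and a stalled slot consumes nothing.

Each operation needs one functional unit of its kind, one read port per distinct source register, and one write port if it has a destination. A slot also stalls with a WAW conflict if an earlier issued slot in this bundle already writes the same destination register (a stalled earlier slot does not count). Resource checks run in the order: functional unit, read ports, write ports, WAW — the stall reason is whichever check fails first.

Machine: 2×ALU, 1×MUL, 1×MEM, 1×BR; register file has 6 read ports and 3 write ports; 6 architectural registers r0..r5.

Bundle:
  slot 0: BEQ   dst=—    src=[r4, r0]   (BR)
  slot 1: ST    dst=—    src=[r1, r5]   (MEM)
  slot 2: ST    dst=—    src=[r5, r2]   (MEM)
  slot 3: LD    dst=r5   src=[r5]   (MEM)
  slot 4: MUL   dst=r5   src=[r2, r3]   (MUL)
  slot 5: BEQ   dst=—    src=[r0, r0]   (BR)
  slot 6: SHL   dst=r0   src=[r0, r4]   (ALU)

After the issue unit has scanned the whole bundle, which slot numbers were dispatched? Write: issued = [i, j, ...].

issued = [0, 1, 4]

  0. BR ⇒ go  {2A/1Mu/1Ld/0B | 4r 3w}
  1. MEM ⇒ go  {2A/1Mu/0Ld/0B | 2r 3w}
  2. MEM ⇒ no(FU)  {2A/1Mu/0Ld/0B | 2r 3w}
  3. MEM→r5 ⇒ no(FU)  {2A/1Mu/0Ld/0B | 2r 3w}
  4. MUL→r5 ⇒ go  {2A/0Mu/0Ld/0B | 0r 2w}
  5. BR ⇒ no(FU)  {2A/0Mu/0Ld/0B | 0r 2w}
  6. ALU→r0 ⇒ no(RD_PORT)  {2A/0Mu/0Ld/0B | 0r 2w}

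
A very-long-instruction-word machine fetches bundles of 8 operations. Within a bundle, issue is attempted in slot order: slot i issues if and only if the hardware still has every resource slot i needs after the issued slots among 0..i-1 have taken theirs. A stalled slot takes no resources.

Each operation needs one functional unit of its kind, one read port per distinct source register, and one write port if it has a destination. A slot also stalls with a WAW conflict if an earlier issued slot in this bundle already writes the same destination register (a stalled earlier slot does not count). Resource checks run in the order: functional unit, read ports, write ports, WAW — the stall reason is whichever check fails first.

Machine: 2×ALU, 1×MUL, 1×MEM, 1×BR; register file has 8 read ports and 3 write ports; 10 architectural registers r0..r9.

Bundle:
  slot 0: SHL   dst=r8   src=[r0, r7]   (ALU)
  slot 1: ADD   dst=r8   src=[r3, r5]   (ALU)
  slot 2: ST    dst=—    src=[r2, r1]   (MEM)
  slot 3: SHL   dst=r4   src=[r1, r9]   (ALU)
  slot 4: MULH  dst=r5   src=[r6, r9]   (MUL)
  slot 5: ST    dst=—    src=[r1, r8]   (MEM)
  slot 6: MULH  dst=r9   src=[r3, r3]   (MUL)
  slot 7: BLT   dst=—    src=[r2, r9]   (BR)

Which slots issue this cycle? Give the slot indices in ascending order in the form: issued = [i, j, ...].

issued = [0, 2, 3, 4]

  0. ALU→r8 ⇒ go  {1A/1Mu/1Ld/1B | 6r 2w}
  1. ALU→r8 ⇒ no(WAW)  {1A/1Mu/1Ld/1B | 6r 2w}
  2. MEM ⇒ go  {1A/1Mu/0Ld/1B | 4r 2w}
  3. ALU→r4 ⇒ go  {0A/1Mu/0Ld/1B | 2r 1w}
  4. MUL→r5 ⇒ go  {0A/0Mu/0Ld/1B | 0r 0w}
  5. MEM ⇒ no(FU)  {0A/0Mu/0Ld/1B | 0r 0w}
  6. MUL→r9 ⇒ no(FU)  {0A/0Mu/0Ld/1B | 0r 0w}
  7. BR ⇒ no(RD_PORT)  {0A/0Mu/0Ld/1B | 0r 0w}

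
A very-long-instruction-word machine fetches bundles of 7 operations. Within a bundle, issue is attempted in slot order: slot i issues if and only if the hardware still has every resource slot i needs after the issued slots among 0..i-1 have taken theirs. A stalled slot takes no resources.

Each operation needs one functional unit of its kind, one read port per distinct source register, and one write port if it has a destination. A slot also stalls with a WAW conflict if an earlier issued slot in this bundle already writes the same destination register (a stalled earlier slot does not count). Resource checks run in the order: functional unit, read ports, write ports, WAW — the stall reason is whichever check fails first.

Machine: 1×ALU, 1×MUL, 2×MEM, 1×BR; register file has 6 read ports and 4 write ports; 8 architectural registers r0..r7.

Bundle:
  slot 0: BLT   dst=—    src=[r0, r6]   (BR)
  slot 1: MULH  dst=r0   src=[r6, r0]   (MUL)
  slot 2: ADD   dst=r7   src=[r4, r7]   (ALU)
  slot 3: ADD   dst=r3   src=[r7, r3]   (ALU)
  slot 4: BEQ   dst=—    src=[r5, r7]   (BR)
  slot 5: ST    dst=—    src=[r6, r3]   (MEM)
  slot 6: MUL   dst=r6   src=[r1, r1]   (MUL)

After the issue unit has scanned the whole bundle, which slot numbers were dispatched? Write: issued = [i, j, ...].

issued = [0, 1, 2]

(0) want 1×BR +2rd +0wr — yes → AL1|MU1|ME2|BR0|rd4|wr4
(1) want 1×MUL +2rd +1wr — yes → AL1|MU0|ME2|BR0|rd2|wr3
(2) want 1×ALU +2rd +1wr — yes → AL0|MU0|ME2|BR0|rd0|wr2
(3) want 1×ALU +2rd +1wr — FU → AL0|MU0|ME2|BR0|rd0|wr2
(4) want 1×BR +2rd +0wr — FU → AL0|MU0|ME2|BR0|rd0|wr2
(5) want 1×MEM +2rd +0wr — RD_PORT → AL0|MU0|ME2|BR0|rd0|wr2
(6) want 1×MUL +1rd +1wr — FU → AL0|MU0|ME2|BR0|rd0|wr2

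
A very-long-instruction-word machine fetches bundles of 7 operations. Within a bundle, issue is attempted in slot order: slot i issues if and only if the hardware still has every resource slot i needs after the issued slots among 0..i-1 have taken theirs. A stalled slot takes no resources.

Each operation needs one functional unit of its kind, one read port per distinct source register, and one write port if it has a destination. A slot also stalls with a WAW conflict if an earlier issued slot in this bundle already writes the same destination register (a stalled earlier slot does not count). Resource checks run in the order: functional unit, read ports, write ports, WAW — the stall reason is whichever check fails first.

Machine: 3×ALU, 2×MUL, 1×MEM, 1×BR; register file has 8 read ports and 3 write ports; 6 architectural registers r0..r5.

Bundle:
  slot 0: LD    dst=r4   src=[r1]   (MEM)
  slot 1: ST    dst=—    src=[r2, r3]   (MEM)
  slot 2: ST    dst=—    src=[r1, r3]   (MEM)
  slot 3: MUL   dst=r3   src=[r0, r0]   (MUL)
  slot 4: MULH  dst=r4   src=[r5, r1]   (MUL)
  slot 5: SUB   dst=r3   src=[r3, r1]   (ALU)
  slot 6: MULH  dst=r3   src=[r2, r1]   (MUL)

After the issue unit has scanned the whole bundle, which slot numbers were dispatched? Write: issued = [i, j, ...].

issued = [0, 3]

  0. MEM→r4 ⇒ go  {3A/2Mu/0Ld/1B | 7r 2w}
  1. MEM ⇒ no(FU)  {3A/2Mu/0Ld/1B | 7r 2w}
  2. MEM ⇒ no(FU)  {3A/2Mu/0Ld/1B | 7r 2w}
  3. MUL→r3 ⇒ go  {3A/1Mu/0Ld/1B | 6r 1w}
  4. MUL→r4 ⇒ no(WAW)  {3A/1Mu/0Ld/1B | 6r 1w}
  5. ALU→r3 ⇒ no(WAW)  {3A/1Mu/0Ld/1B | 6r 1w}
  6. MUL→r3 ⇒ no(WAW)  {3A/1Mu/0Ld/1B | 6r 1w}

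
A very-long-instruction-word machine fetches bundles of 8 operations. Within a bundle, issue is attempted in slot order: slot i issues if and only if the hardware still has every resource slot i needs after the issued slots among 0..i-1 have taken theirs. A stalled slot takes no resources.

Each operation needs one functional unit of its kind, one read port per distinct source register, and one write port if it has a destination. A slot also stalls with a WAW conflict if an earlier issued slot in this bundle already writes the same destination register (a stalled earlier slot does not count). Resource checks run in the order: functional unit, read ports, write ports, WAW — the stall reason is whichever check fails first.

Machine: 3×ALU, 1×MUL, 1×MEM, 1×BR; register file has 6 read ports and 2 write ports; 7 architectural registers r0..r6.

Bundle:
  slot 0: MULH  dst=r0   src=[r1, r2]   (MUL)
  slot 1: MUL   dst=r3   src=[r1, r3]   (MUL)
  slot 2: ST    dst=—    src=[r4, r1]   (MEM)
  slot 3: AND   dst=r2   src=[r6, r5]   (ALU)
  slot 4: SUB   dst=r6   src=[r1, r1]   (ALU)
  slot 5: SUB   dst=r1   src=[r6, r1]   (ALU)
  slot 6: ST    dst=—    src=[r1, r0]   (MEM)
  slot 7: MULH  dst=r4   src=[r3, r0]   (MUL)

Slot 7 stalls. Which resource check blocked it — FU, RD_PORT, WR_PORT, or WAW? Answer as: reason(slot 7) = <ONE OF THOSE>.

  0. MUL→r0 ⇒ go  {3A/0Mu/1Ld/1B | 4r 1w}
  1. MUL→r3 ⇒ no(FU)  {3A/0Mu/1Ld/1B | 4r 1w}
  2. MEM ⇒ go  {3A/0Mu/0Ld/1B | 2r 1w}
  3. ALU→r2 ⇒ go  {2A/0Mu/0Ld/1B | 0r 0w}
  4. ALU→r6 ⇒ no(RD_PORT)  {2A/0Mu/0Ld/1B | 0r 0w}
  5. ALU→r1 ⇒ no(RD_PORT)  {2A/0Mu/0Ld/1B | 0r 0w}
  6. MEM ⇒ no(FU)  {2A/0Mu/0Ld/1B | 0r 0w}
  7. MUL→r4 ⇒ no(FU)  {2A/0Mu/0Ld/1B | 0r 0w}

reason(slot 7) = FU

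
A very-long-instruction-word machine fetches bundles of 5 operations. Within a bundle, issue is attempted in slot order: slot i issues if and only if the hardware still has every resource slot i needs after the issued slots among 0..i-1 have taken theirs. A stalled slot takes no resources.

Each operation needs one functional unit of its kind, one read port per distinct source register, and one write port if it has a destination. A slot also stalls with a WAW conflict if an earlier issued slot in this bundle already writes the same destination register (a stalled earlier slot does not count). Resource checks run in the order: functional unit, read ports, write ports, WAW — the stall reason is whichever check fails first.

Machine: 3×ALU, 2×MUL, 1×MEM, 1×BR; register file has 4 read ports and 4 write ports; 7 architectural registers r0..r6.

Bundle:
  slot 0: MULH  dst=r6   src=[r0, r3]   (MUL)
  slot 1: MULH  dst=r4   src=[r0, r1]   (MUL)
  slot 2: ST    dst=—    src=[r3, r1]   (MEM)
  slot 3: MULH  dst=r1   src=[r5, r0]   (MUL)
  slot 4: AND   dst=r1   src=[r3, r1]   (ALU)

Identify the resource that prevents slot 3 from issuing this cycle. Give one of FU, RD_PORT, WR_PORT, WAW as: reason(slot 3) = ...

  0. MUL→r6 ⇒ go  {3A/1Mu/1Ld/1B | 2r 3w}
  1. MUL→r4 ⇒ go  {3A/0Mu/1Ld/1B | 0r 2w}
  2. MEM ⇒ no(RD_PORT)  {3A/0Mu/1Ld/1B | 0r 2w}
  3. MUL→r1 ⇒ no(FU)  {3A/0Mu/1Ld/1B | 0r 2w}
  4. ALU→r1 ⇒ no(RD_PORT)  {3A/0Mu/1Ld/1B | 0r 2w}

reason(slot 3) = FU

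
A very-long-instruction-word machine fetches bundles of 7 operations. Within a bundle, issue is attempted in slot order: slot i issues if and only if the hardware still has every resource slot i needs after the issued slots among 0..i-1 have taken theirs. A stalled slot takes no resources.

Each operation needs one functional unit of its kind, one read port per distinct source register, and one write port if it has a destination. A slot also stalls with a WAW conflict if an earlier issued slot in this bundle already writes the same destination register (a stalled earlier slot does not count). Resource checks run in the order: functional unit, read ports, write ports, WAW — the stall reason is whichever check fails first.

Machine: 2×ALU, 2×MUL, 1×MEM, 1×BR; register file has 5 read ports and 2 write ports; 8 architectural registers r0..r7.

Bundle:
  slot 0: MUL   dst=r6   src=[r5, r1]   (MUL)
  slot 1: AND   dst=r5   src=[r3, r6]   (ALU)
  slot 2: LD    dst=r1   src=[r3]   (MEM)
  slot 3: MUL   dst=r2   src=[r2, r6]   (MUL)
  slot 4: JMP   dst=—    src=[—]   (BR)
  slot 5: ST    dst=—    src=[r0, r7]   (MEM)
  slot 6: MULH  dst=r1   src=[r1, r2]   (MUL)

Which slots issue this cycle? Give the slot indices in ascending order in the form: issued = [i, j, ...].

issued = [0, 1, 4]

slot 0 (MUL): ISSUE — free A2,Mu1,Ld1,B1 rp3 wp1
slot 1 (ALU): ISSUE — free A1,Mu1,Ld1,B1 rp1 wp0
slot 2 (MEM): stall WR_PORT — free A1,Mu1,Ld1,B1 rp1 wp0
slot 3 (MUL): stall RD_PORT — free A1,Mu1,Ld1,B1 rp1 wp0
slot 4 (BR): ISSUE — free A1,Mu1,Ld1,B0 rp1 wp0
slot 5 (MEM): stall RD_PORT — free A1,Mu1,Ld1,B0 rp1 wp0
slot 6 (MUL): stall RD_PORT — free A1,Mu1,Ld1,B0 rp1 wp0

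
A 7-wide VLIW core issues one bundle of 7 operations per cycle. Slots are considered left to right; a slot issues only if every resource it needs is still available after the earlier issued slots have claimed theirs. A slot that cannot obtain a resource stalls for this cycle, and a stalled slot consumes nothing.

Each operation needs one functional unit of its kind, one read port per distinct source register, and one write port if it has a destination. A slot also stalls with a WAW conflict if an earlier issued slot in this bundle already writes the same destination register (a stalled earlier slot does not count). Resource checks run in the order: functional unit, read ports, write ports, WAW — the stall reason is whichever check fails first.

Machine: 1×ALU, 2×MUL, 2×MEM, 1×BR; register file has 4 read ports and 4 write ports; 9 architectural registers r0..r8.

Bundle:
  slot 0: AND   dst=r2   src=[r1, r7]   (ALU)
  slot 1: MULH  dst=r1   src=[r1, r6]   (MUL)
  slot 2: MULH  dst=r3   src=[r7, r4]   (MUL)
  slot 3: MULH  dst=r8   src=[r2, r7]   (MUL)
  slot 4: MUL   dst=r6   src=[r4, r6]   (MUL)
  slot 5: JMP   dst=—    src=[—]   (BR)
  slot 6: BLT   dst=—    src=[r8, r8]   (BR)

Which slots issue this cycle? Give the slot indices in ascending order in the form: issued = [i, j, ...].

issued = [0, 1, 5]

#0 ALU src=r1,r7 dispatched  <A:0 Mu:2 Ld:2 B:1 rd:2 wr:3>
#1 MUL src=r1,r6 dispatched  <A:0 Mu:1 Ld:2 B:1 rd:0 wr:2>
#2 MUL src=r7,r4 held:RD_PORT  <A:0 Mu:1 Ld:2 B:1 rd:0 wr:2>
#3 MUL src=r2,r7 held:RD_PORT  <A:0 Mu:1 Ld:2 B:1 rd:0 wr:2>
#4 MUL src=r4,r6 held:RD_PORT  <A:0 Mu:1 Ld:2 B:1 rd:0 wr:2>
#5 BR src=- dispatched  <A:0 Mu:1 Ld:2 B:0 rd:0 wr:2>
#6 BR src=r8,r8 held:FU  <A:0 Mu:1 Ld:2 B:0 rd:0 wr:2>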